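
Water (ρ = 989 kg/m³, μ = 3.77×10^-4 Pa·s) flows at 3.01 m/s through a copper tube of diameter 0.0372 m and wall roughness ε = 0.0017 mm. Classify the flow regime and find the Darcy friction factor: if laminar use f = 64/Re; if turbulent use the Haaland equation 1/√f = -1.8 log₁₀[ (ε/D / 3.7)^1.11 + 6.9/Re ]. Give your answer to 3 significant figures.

Re = ρVD/μ = 989·3.01·0.0372/0.000377 = 2.937e+05.
Re > 4000 → turbulent. ε/D = 1.7e-06/0.0372 = 4.57e-05; Haaland: 1/√f = -1.8 log₁₀[3.56e-06 + 2.35e-05] = 8.222, so f = 0.01479.

f ≈ 0.0148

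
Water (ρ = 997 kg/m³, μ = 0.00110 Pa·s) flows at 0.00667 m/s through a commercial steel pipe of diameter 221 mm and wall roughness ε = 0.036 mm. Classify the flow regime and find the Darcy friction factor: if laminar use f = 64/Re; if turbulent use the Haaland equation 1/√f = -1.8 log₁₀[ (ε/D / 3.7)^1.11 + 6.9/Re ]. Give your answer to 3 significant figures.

Re = ρVD/μ = 997·0.00667·0.221/0.0011 = 1336.
Re < 2300 → laminar, so f = 64/Re = 0.0479 (roughness is irrelevant in laminar flow).

f ≈ 0.0479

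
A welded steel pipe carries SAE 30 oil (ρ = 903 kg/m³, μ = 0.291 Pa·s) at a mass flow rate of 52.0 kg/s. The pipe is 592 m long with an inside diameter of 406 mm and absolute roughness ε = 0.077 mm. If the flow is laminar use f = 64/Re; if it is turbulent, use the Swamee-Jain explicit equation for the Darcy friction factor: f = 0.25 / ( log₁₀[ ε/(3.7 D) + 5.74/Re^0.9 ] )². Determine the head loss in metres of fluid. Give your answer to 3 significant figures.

A = πD²/4 = π(0.406)²/4 = 0.1295 m²; mean velocity V = ṁ/(ρA) = 52/(903 · 0.1295) = 0.4448 m/s.
Reynolds number Re = ρVD/μ = 903 · 0.4448 · 0.406 / 0.291 = 560.4.
Re < 2300 → laminar flow, so f = 64/Re = 64/560.4 = 0.1142 (the turbulent correlation is not needed).
Darcy-Weisbach: ΔP = f(L/D)(ρV²/2) = 0.1142·(592/0.406)·(903·0.4448²/2) = 0.1142·1458·89.33 = 1.488e+04 Pa.
Head loss h_f = ΔP/(ρg) = 1.488e+04/(903·9.81) = 1.68 m.

h_f ≈ 1.68 m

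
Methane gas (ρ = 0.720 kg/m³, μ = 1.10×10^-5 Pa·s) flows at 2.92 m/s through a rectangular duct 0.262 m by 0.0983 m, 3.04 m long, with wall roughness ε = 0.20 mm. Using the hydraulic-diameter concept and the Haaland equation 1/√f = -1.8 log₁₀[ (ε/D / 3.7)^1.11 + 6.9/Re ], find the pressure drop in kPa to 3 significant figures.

ΔP ≈ 0.00176 kPa

Hydraulic diameter D_h = 4A/P = 4·(0.262·0.0983)/(2·(0.262+0.0983)) = 0.103/0.7206 = 0.143 m.
Re = ρVD_h/μ = 0.72·2.92·0.143/1.1e-05 = 2.732e+04.
ε/D_h = 0.0002/0.143 = 0.0014; Haaland gives 1/√f = -1.8 log₁₀[0.000159+0.000253] = 6.094, so f = 0.02693.
ΔP = f(L/D_h)(ρV²/2) = 0.02693·3.04/0.143·3.07 = 1.757 Pa.
ΔP = 0.00176 kPa.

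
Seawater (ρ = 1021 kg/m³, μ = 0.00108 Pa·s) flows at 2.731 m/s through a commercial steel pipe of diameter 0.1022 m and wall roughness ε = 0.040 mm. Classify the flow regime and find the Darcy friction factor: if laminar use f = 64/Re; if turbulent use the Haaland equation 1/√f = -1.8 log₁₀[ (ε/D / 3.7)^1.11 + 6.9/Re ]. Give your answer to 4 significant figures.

f ≈ 0.01759

Re = ρVD/μ = 1021·2.731·0.1022/0.00108 = 2.639e+05.
Re > 4000 → turbulent. ε/D = 4e-05/0.1022 = 0.000391; Haaland: 1/√f = -1.8 log₁₀[3.86e-05 + 2.62e-05] = 7.539, so f = 0.01759.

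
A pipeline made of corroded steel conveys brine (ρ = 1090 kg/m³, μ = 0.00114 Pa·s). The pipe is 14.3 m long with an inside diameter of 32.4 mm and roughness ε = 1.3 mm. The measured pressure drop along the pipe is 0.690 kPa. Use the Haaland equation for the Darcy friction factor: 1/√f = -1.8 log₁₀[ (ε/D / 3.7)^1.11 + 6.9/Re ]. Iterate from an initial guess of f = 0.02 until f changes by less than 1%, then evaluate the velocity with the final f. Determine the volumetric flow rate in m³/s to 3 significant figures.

Q ≈ 1.68×10^-4 m³/s

Rearranging Darcy-Weisbach: V = √(2·ΔP·D/(f·L·ρ)). With ε/D = 0.0013/0.0324 = 0.0401, iterate starting from f = 0.02:
  f = 0.02 → V = √(2·690·0.0324/(0.02·14.3·1090)) = 0.3787 m/s; Re = ρVD/μ = 1.173e+04; f → 0.06715
  f = 0.06715 → V = 0.2067 m/s; Re = 6403; f → 0.06899
  f = 0.06899 → V = 0.2039 m/s; Re = 6317; f → 0.06904
Converged (Δf/f < 1%). With the final f = 0.06904: V = √(2·690·0.0324/(0.06904·14.3·1090)) = 0.2038 m/s.
Q = V·A = 0.2038·(π/4·0.0324²) = 0.0001681 m³/s = 1.68×10^-4 m³/s.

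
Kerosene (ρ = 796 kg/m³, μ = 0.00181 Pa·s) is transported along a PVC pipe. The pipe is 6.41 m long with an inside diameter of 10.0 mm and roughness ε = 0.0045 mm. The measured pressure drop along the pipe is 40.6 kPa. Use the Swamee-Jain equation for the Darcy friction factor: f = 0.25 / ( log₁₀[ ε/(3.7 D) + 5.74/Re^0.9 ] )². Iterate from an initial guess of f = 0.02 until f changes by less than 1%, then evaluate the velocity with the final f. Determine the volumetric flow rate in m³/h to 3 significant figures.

Rearranging Darcy-Weisbach: V = √(2·ΔP·D/(f·L·ρ)). With ε/D = 4.5e-06/0.01 = 0.00045, iterate starting from f = 0.02:
  f = 0.02 → V = √(2·4.06e+04·0.01/(0.02·6.41·796)) = 2.821 m/s; Re = ρVD/μ = 1.241e+04; f → 0.03008
  f = 0.03008 → V = 2.3 m/s; Re = 1.012e+04; f → 0.03166
  f = 0.03166 → V = 2.242 m/s; Re = 9860; f → 0.03187
Converged (Δf/f < 1%). With the final f = 0.03187: V = √(2·4.06e+04·0.01/(0.03187·6.41·796)) = 2.235 m/s.
Q = V·A = 2.235·(π/4·0.01²) = 0.0001755 m³/s = 0.632 m³/h.

Q ≈ 0.632 m³/h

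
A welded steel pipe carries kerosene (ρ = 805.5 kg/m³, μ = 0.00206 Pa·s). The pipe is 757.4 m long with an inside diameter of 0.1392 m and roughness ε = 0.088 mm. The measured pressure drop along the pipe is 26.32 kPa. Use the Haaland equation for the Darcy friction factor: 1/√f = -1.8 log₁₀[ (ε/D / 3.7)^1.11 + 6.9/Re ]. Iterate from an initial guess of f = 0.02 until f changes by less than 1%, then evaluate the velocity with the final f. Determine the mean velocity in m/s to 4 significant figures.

V ≈ 0.7128 m/s

Rearranging Darcy-Weisbach: V = √(2·ΔP·D/(f·L·ρ)). With ε/D = 8.8e-05/0.1392 = 0.000632, iterate starting from f = 0.02:
  f = 0.02 → V = √(2·2.632e+04·0.1392/(0.02·757.4·805.5)) = 0.7749 m/s; Re = ρVD/μ = 4.218e+04; f → 0.0233
  f = 0.0233 → V = 0.7179 m/s; Re = 3.908e+04; f → 0.02361
  f = 0.02361 → V = 0.7132 m/s; Re = 3.882e+04; f → 0.02364
Converged (Δf/f < 1%). With the final f = 0.02364: V = √(2·2.632e+04·0.1392/(0.02364·757.4·805.5)) = 0.7128 m/s.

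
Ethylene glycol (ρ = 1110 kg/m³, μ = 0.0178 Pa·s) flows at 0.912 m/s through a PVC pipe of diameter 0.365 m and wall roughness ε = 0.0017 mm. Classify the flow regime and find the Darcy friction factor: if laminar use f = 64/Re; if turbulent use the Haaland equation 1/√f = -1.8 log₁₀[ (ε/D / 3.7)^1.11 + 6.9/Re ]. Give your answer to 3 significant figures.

Re = ρVD/μ = 1110·0.912·0.365/0.0178 = 2.076e+04.
Re > 4000 → turbulent. ε/D = 1.7e-06/0.365 = 4.66e-06; Haaland: 1/√f = -1.8 log₁₀[2.82e-07 + 0.000332] = 6.26, so f = 0.02552.

f ≈ 0.0255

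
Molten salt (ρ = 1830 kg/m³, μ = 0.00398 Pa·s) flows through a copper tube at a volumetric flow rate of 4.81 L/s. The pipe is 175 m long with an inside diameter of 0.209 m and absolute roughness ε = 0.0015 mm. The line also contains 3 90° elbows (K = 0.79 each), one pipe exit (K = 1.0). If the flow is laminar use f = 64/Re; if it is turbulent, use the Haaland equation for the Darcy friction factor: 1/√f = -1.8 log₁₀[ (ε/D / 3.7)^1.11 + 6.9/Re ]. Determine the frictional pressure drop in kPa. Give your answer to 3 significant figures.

ΔP ≈ 0.490 kPa

Q = 4.81 L/s = 4.81/1000 = 0.00481 m³/s.
Cross-sectional area A = πD²/4 = π(0.209)²/4 = 0.03431 m²; mean velocity V = Q/A = 0.00481/0.03431 = 0.1402 m/s.
Reynolds number Re = ρVD/μ = 1830 · 0.1402 · 0.209 / 0.00398 = 1.347e+04.
Re > 4000 → turbulent. Relative roughness ε/D = 1.5e-06/0.209 = 7.18e-06. Haaland: 1/√f = -1.8 log₁₀[(7.18e-06/3.7)^1.11 + 6.9/1.347e+04] = -1.8 log₁₀[4.56e-07 + 0.000512] = 5.922, so f = 0.02851.
Total minor-loss coefficient ΣK = 3·0.79 + 1·1 = 3.37.
ΔP = [f·L/D + ΣK]·(ρV²/2) = [0.02851·175/0.209 + 3.37]·(1830·0.1402²/2) = [23.87 + 3.37]·17.99 = 490 Pa.
ΔP = 490 Pa = 0.490 kPa.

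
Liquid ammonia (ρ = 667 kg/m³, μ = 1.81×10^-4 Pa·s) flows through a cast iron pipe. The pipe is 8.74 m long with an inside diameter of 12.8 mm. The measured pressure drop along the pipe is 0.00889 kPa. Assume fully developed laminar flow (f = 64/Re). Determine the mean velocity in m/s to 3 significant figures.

V ≈ 0.0288 m/s

For laminar flow, f = 64/Re with Re = ρVD/μ, so Darcy-Weisbach reduces to ΔP = 32μLV/D². Solving for V: V = ΔP·D²/(32μL) = 8.89·(0.0128)²/(32·0.000181·8.74) = 0.02877 m/s.
Check: Re = ρVD/μ = 667·0.02877·0.0128/0.000181 = 1357 < 2300, so the laminar assumption holds.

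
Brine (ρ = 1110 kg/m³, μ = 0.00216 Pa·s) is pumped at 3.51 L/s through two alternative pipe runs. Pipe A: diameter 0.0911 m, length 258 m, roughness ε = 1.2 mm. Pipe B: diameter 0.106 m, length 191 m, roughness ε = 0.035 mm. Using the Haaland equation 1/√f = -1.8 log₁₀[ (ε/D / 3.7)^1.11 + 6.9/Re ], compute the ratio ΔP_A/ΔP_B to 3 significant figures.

Pipe A: V = Q/A = 0.00351/0.006518 = 0.5385 m/s; Re = 2.521e+04; ε/D = 0.0132; Haaland → f = 0.04363; ΔP_A = f(L/D)(ρV²/2) = 1.988e+04 Pa.
Pipe B: V = Q/A = 0.00351/0.008825 = 0.3977 m/s; Re = 2.167e+04; ε/D = 0.00033; Haaland → f = 0.02585; ΔP_B = f(L/D)(ρV²/2) = 4090 Pa.
ΔP_A/ΔP_B = 1.988e+04/4090 = 4.86.

ΔP_A/ΔP_B ≈ 4.86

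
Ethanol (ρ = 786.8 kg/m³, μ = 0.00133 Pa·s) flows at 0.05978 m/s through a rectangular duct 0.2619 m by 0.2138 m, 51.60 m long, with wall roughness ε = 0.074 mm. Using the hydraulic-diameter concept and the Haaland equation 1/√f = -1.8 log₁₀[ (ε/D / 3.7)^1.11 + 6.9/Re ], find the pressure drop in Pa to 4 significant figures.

Hydraulic diameter D_h = 4A/P = 4·(0.2619·0.2138)/(2·(0.2619+0.2138)) = 0.224/0.9514 = 0.2354 m.
Re = ρVD_h/μ = 786.8·0.05978·0.2354/0.00133 = 8325.
ε/D_h = 7.4e-05/0.2354 = 0.000314; Haaland gives 1/√f = -1.8 log₁₀[3.03e-05+0.000829] = 5.519, so f = 0.03283.
ΔP = f(L/D_h)(ρV²/2) = 0.03283·51.6/0.2354·1.406 = 10.12 Pa.

ΔP ≈ 10.12 Pa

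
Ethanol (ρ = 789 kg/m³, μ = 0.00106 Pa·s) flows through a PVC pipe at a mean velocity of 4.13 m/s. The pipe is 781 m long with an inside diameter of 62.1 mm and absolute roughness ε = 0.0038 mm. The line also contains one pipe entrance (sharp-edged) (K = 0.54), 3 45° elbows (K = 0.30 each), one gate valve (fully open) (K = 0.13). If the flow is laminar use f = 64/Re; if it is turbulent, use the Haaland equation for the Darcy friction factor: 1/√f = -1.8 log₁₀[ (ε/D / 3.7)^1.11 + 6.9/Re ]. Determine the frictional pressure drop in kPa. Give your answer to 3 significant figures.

ΔP ≈ 1370 kPa

Reynolds number Re = ρVD/μ = 789 · 4.13 · 0.0621 / 0.00106 = 1.909e+05.
Re > 4000 → turbulent. Relative roughness ε/D = 3.8e-06/0.0621 = 6.12e-05. Haaland: 1/√f = -1.8 log₁₀[(6.12e-05/3.7)^1.11 + 6.9/1.909e+05] = -1.8 log₁₀[4.93e-06 + 3.61e-05] = 7.896, so f = 0.01604.
Total minor-loss coefficient ΣK = 1·0.54 + 3·0.3 + 1·0.13 = 1.57.
ΔP = [f·L/D + ΣK]·(ρV²/2) = [0.01604·781/0.0621 + 1.57]·(789·4.13²/2) = [201.7 + 1.57]·6729 = 1.368e+06 Pa.
ΔP = 1.368e+06 Pa = 1370 kPa.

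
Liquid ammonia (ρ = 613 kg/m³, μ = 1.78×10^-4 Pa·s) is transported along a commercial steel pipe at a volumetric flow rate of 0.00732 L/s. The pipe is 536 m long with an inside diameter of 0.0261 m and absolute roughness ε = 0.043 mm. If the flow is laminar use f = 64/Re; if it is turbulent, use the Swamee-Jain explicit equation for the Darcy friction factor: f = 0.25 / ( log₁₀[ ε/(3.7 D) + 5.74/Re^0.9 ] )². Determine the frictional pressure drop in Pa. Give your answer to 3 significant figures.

ΔP ≈ 61.3 Pa

Q = 0.00732 L/s = 0.00732/1000 = 7.32e-06 m³/s.
Cross-sectional area A = πD²/4 = π(0.0261)²/4 = 0.000535 m²; mean velocity V = Q/A = 7.32e-06/0.000535 = 0.01368 m/s.
Reynolds number Re = ρVD/μ = 613 · 0.01368 · 0.0261 / 0.000178 = 1230.
Re < 2300 → laminar flow, so f = 64/Re = 64/1230 = 0.05204 (the turbulent correlation is not needed).
Darcy-Weisbach: ΔP = f(L/D)(ρV²/2) = 0.05204·(536/0.0261)·(613·0.01368²/2) = 0.05204·2.054e+04·0.05737 = 61.32 Pa.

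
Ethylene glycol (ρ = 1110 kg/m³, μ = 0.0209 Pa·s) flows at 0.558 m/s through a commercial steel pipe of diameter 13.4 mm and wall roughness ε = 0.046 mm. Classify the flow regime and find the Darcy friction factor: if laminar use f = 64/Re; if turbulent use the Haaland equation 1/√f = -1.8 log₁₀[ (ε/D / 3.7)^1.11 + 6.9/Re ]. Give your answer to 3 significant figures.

Re = ρVD/μ = 1110·0.558·0.0134/0.0209 = 397.1.
Re < 2300 → laminar, so f = 64/Re = 0.1612 (roughness is irrelevant in laminar flow).

f ≈ 0.161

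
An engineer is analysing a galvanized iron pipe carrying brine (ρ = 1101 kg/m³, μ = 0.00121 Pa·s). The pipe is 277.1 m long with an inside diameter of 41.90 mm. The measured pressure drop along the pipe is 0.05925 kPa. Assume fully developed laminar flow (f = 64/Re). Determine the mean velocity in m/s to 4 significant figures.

For laminar flow, f = 64/Re with Re = ρVD/μ, so Darcy-Weisbach reduces to ΔP = 32μLV/D². Solving for V: V = ΔP·D²/(32μL) = 59.25·(0.0419)²/(32·0.00121·277.1) = 0.009695 m/s.
Check: Re = ρVD/μ = 1101·0.009695·0.0419/0.00121 = 369.6 < 2300, so the laminar assumption holds.

V ≈ 0.009695 m/s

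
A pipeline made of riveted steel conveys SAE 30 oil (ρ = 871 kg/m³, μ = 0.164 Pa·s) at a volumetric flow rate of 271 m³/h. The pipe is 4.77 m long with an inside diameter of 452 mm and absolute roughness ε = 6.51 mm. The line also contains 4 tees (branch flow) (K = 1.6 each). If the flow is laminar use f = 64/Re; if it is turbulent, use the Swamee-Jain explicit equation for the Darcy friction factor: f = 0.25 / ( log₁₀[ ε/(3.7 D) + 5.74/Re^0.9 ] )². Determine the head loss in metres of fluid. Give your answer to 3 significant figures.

h_f ≈ 0.0785 m

Q = 271 m³/h = 271/3600 = 0.07528 m³/s.
Cross-sectional area A = πD²/4 = π(0.452)²/4 = 0.1605 m²; mean velocity V = Q/A = 0.07528/0.1605 = 0.4691 m/s.
Reynolds number Re = ρVD/μ = 871 · 0.4691 · 0.452 / 0.164 = 1126.
Re < 2300 → laminar flow, so f = 64/Re = 64/1126 = 0.05683 (the turbulent correlation is not needed).
Total minor-loss coefficient ΣK = 4·1.6 = 6.4.
ΔP = [f·L/D + ΣK]·(ρV²/2) = [0.05683·4.77/0.452 + 6.4]·(871·0.4691²/2) = [0.5997 + 6.4]·95.85 = 670.9 Pa.
Head loss h_f = ΔP/(ρg) = 670.9/(871·9.81) = 0.0785 m.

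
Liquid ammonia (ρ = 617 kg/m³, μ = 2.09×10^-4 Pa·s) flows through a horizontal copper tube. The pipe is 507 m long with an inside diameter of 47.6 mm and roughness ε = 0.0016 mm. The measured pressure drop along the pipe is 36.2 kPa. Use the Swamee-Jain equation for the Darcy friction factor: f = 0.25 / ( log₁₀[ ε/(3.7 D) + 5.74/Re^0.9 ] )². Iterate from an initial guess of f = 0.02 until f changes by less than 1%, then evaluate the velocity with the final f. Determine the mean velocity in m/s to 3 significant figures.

V ≈ 0.789 m/s

Rearranging Darcy-Weisbach: V = √(2·ΔP·D/(f·L·ρ)). With ε/D = 1.6e-06/0.0476 = 3.36e-05, iterate starting from f = 0.02:
  f = 0.02 → V = √(2·3.62e+04·0.0476/(0.02·507·617)) = 0.7422 m/s; Re = ρVD/μ = 1.043e+05; f → 0.01792
  f = 0.01792 → V = 0.7842 m/s; Re = 1.102e+05; f → 0.01772
  f = 0.01772 → V = 0.7884 m/s; Re = 1.108e+05; f → 0.0177
Converged (Δf/f < 1%). With the final f = 0.0177: V = √(2·3.62e+04·0.0476/(0.0177·507·617)) = 0.7889 m/s.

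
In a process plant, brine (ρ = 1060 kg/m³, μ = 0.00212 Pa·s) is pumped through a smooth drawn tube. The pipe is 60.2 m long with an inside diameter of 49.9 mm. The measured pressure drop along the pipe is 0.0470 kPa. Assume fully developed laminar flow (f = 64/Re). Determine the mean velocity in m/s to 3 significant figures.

V ≈ 0.0287 m/s

For laminar flow, f = 64/Re with Re = ρVD/μ, so Darcy-Weisbach reduces to ΔP = 32μLV/D². Solving for V: V = ΔP·D²/(32μL) = 47·(0.0499)²/(32·0.00212·60.2) = 0.02866 m/s.
Check: Re = ρVD/μ = 1060·0.02866·0.0499/0.00212 = 715 < 2300, so the laminar assumption holds.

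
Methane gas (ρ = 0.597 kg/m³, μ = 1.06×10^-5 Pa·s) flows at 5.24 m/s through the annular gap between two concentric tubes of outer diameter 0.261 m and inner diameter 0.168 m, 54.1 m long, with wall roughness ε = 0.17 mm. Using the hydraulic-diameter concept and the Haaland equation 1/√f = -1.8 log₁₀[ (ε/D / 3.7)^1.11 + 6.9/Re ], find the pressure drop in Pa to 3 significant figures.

ΔP ≈ 133 Pa

Hydraulic diameter D_h = 4A/P = D_o - D_i = 0.261 - 0.168 = 0.093 m.
Re = ρVD_h/μ = 0.597·5.24·0.093/1.06e-05 = 2.745e+04.
ε/D_h = 0.00017/0.093 = 0.00183; Haaland gives 1/√f = -1.8 log₁₀[0.000214+0.000251] = 5.998, so f = 0.02779.
ΔP = f(L/D_h)(ρV²/2) = 0.02779·54.1/0.093·8.196 = 132.5 Pa.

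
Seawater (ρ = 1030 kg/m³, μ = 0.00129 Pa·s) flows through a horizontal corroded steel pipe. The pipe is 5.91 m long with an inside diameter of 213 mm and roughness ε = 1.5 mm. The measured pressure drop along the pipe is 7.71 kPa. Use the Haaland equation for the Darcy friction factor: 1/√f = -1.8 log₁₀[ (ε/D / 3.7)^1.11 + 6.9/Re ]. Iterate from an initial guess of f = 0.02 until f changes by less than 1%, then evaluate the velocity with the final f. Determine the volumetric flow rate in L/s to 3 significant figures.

Rearranging Darcy-Weisbach: V = √(2·ΔP·D/(f·L·ρ)). With ε/D = 0.0015/0.213 = 0.00704, iterate starting from f = 0.02:
  f = 0.02 → V = √(2·7710·0.213/(0.02·5.91·1030)) = 5.194 m/s; Re = ρVD/μ = 8.833e+05; f → 0.03393
  f = 0.03393 → V = 3.988 m/s; Re = 6.782e+05; f → 0.03395
Converged (Δf/f < 1%). With the final f = 0.03395: V = √(2·7710·0.213/(0.03395·5.91·1030)) = 3.987 m/s.
Q = V·A = 3.987·(π/4·0.213²) = 0.1421 m³/s = 142 L/s.

Q ≈ 142 L/s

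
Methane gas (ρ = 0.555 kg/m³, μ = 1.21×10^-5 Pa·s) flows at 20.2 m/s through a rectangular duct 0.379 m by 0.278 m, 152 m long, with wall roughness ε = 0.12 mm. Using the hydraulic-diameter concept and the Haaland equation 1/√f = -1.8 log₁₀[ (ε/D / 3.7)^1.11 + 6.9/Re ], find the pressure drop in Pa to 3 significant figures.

ΔP ≈ 929 Pa

Hydraulic diameter D_h = 4A/P = 4·(0.379·0.278)/(2·(0.379+0.278)) = 0.4214/1.314 = 0.3207 m.
Re = ρVD_h/μ = 0.555·20.2·0.3207/1.21e-05 = 2.972e+05.
ε/D_h = 0.00012/0.3207 = 0.000374; Haaland gives 1/√f = -1.8 log₁₀[3.68e-05+2.32e-05] = 7.6, so f = 0.01731.
ΔP = f(L/D_h)(ρV²/2) = 0.01731·152/0.3207·113.2 = 929.1 Pa.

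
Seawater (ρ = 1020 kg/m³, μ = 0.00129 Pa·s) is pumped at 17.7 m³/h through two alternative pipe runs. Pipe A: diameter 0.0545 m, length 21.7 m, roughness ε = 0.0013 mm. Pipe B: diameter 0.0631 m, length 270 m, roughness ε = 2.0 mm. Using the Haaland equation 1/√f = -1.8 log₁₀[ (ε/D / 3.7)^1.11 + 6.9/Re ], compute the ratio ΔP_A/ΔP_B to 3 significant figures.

ΔP_A/ΔP_B ≈ 0.0518

Pipe A: V = Q/A = 0.004917/0.002333 = 2.108 m/s; Re = 9.082e+04; ε/D = 2.39e-05; Haaland → f = 0.01828; ΔP_A = f(L/D)(ρV²/2) = 1.648e+04 Pa.
Pipe B: V = Q/A = 0.004917/0.003127 = 1.572 m/s; Re = 7.844e+04; ε/D = 0.0317; Haaland → f = 0.059; ΔP_B = f(L/D)(ρV²/2) = 3.183e+05 Pa.
ΔP_A/ΔP_B = 1.648e+04/3.183e+05 = 0.0518.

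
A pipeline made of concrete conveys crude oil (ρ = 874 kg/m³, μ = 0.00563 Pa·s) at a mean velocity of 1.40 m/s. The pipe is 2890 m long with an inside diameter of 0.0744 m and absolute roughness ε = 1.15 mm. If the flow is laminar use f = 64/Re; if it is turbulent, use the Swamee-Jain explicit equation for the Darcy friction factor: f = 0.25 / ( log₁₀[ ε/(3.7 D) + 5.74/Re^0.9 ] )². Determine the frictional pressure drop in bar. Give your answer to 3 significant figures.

ΔP ≈ 15.8 bar

Reynolds number Re = ρVD/μ = 874 · 1.4 · 0.0744 / 0.00563 = 1.617e+04.
Re > 4000 → turbulent. Relative roughness ε/D = 0.00115/0.0744 = 0.0155. Swamee-Jain: f = 0.25/(log₁₀[0.0155/3.7 + 5.74/1.617e+04^0.9])² = 0.25/(log₁₀[0.00418 + 0.000936])² = 0.25/(-2.291)² = 0.04762.
Darcy-Weisbach: ΔP = f(L/D)(ρV²/2) = 0.04762·(2890/0.0744)·(874·1.4²/2) = 0.04762·3.884e+04·856.5 = 1.584e+06 Pa.
ΔP = 1.584e+06 Pa = 15.8 bar.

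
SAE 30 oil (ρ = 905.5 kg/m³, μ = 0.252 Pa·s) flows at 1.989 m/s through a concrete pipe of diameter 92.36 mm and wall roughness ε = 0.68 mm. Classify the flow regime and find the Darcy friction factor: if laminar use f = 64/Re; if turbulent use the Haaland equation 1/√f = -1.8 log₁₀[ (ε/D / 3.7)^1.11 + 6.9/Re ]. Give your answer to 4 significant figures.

Re = ρVD/μ = 905.5·1.989·0.09236/0.252 = 660.1.
Re < 2300 → laminar, so f = 64/Re = 0.09696 (roughness is irrelevant in laminar flow).

f ≈ 0.09696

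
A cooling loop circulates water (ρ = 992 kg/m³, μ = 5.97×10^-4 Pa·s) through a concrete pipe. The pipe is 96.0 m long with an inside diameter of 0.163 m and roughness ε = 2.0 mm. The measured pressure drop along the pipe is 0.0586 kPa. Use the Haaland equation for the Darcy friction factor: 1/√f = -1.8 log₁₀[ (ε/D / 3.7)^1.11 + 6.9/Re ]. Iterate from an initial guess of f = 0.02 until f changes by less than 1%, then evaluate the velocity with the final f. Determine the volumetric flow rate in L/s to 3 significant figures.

Q ≈ 1.42 L/s

Rearranging Darcy-Weisbach: V = √(2·ΔP·D/(f·L·ρ)). With ε/D = 0.002/0.163 = 0.0123, iterate starting from f = 0.02:
  f = 0.02 → V = √(2·58.6·0.163/(0.02·96·992)) = 0.1002 m/s; Re = ρVD/μ = 2.713e+04; f → 0.04253
  f = 0.04253 → V = 0.06867 m/s; Re = 1.86e+04; f → 0.04331
  f = 0.04331 → V = 0.06805 m/s; Re = 1.843e+04; f → 0.04333
Converged (Δf/f < 1%). With the final f = 0.04333: V = √(2·58.6·0.163/(0.04333·96·992)) = 0.06804 m/s.
Q = V·A = 0.06804·(π/4·0.163²) = 0.00142 m³/s = 1.42 L/s.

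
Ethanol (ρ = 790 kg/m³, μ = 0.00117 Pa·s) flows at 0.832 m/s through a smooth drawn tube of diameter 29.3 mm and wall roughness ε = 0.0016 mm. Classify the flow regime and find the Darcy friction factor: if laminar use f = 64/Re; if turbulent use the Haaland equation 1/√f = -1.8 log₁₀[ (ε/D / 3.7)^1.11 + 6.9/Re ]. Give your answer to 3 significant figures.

f ≈ 0.0271

Re = ρVD/μ = 790·0.832·0.0293/0.00117 = 1.646e+04.
Re > 4000 → turbulent. ε/D = 1.6e-06/0.0293 = 5.46e-05; Haaland: 1/√f = -1.8 log₁₀[4.34e-06 + 0.000419] = 6.072, so f = 0.02713.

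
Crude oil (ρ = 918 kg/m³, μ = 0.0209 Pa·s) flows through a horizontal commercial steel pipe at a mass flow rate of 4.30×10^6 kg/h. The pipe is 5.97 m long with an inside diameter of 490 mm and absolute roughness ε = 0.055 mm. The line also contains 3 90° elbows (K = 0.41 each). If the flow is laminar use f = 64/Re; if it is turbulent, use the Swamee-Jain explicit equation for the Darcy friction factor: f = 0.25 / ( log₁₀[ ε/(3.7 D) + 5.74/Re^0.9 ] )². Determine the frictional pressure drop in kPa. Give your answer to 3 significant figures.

ΔP ≈ 31.5 kPa

ṁ = 4.30×10^6 kg/h = 4.30×10^6/3600 = 1194 kg/s.
A = πD²/4 = π(0.49)²/4 = 0.1886 m²; mean velocity V = ṁ/(ρA) = 1194/(918 · 0.1886) = 6.9 m/s.
Reynolds number Re = ρVD/μ = 918 · 6.9 · 0.49 / 0.0209 = 1.485e+05.
Re > 4000 → turbulent. Relative roughness ε/D = 5.5e-05/0.49 = 0.000112. Swamee-Jain: f = 0.25/(log₁₀[0.000112/3.7 + 5.74/1.485e+05^0.9])² = 0.25/(log₁₀[3.03e-05 + 0.000127])² = 0.25/(-3.803)² = 0.01729.
Total minor-loss coefficient ΣK = 3·0.41 = 1.23.
ΔP = [f·L/D + ΣK]·(ρV²/2) = [0.01729·5.97/0.49 + 1.23]·(918·6.9²/2) = [0.2106 + 1.23]·2.185e+04 = 3.148e+04 Pa.
ΔP = 3.148e+04 Pa = 31.5 kPa.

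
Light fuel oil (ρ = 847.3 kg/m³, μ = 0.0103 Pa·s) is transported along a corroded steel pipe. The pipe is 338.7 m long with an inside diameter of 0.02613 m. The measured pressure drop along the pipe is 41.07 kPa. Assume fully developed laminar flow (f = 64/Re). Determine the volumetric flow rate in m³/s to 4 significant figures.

Q ≈ 1.347×10^-4 m³/s

For laminar flow, f = 64/Re with Re = ρVD/μ, so Darcy-Weisbach reduces to ΔP = 32μLV/D². Solving for V: V = ΔP·D²/(32μL) = 4.107e+04·(0.02613)²/(32·0.0103·338.7) = 0.2512 m/s.
Check: Re = ρVD/μ = 847.3·0.2512·0.02613/0.0103 = 539.9 < 2300, so the laminar assumption holds.
Q = V·A = 0.2512·(π/4·0.02613²) = 0.0001347 m³/s = 1.347×10^-4 m³/s.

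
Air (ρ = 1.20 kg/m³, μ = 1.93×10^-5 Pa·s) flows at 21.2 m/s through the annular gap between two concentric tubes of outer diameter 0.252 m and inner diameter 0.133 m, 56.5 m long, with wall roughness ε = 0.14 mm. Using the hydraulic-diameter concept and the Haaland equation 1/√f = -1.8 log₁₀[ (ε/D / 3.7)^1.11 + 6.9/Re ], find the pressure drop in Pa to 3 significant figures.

Hydraulic diameter D_h = 4A/P = D_o - D_i = 0.252 - 0.133 = 0.119 m.
Re = ρVD_h/μ = 1.2·21.2·0.119/1.93e-05 = 1.569e+05.
ε/D_h = 0.00014/0.119 = 0.00118; Haaland gives 1/√f = -1.8 log₁₀[0.000131+4.4e-05] = 6.762, so f = 0.02187.
ΔP = f(L/D_h)(ρV²/2) = 0.02187·56.5/0.119·269.7 = 2800 Pa.

ΔP ≈ 2800 Pa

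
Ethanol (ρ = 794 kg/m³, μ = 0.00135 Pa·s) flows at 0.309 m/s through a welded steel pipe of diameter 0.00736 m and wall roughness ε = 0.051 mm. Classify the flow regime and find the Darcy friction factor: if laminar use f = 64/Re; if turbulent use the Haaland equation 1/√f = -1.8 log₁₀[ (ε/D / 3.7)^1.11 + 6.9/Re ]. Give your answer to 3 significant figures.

f ≈ 0.0478

Re = ρVD/μ = 794·0.309·0.00736/0.00135 = 1338.
Re < 2300 → laminar, so f = 64/Re = 0.04785 (roughness is irrelevant in laminar flow).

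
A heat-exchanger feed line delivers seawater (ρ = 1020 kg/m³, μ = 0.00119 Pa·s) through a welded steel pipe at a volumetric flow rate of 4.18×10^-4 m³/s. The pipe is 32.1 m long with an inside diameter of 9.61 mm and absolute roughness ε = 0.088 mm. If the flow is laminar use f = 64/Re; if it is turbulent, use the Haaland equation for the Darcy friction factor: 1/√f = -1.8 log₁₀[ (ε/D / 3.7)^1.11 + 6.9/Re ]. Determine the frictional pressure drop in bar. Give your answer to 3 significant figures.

ΔP ≈ 21.6 bar

Cross-sectional area A = πD²/4 = π(0.00961)²/4 = 7.253e-05 m²; mean velocity V = Q/A = 0.000418/7.253e-05 = 5.763 m/s.
Reynolds number Re = ρVD/μ = 1020 · 5.763 · 0.00961 / 0.00119 = 4.747e+04.
Re > 4000 → turbulent. Relative roughness ε/D = 8.8e-05/0.00961 = 0.00916. Haaland: 1/√f = -1.8 log₁₀[(0.00916/3.7)^1.11 + 6.9/4.747e+04] = -1.8 log₁₀[0.00128 + 0.000145] = 5.124, so f = 0.03809.
Darcy-Weisbach: ΔP = f(L/D)(ρV²/2) = 0.03809·(32.1/0.00961)·(1020·5.763²/2) = 0.03809·3340·1.694e+04 = 2.155e+06 Pa.
ΔP = 2.155e+06 Pa = 21.6 bar.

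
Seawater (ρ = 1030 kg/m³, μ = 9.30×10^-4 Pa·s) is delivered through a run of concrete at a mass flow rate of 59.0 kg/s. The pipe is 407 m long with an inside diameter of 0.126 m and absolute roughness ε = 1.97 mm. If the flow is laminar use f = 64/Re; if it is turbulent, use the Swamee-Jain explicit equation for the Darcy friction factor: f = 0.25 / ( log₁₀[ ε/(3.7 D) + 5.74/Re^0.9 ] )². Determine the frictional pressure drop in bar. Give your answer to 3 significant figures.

ΔP ≈ 15.6 bar

A = πD²/4 = π(0.126)²/4 = 0.01247 m²; mean velocity V = ṁ/(ρA) = 59/(1030 · 0.01247) = 4.594 m/s.
Reynolds number Re = ρVD/μ = 1030 · 4.594 · 0.126 / 0.00093 = 6.411e+05.
Re > 4000 → turbulent. Relative roughness ε/D = 0.00197/0.126 = 0.0156. Swamee-Jain: f = 0.25/(log₁₀[0.0156/3.7 + 5.74/6.411e+05^0.9])² = 0.25/(log₁₀[0.00423 + 3.41e-05])² = 0.25/(-2.371)² = 0.04449.
Darcy-Weisbach: ΔP = f(L/D)(ρV²/2) = 0.04449·(407/0.126)·(1030·4.594²/2) = 0.04449·3230·1.087e+04 = 1.562e+06 Pa.
ΔP = 1.562e+06 Pa = 15.6 bar.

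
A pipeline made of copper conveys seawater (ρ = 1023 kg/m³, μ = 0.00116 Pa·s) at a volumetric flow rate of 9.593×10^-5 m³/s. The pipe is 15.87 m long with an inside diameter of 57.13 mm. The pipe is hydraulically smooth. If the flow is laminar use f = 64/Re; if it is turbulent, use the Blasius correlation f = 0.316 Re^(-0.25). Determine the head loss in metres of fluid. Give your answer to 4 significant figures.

Cross-sectional area A = πD²/4 = π(0.05713)²/4 = 0.002563 m²; mean velocity V = Q/A = 9.593e-05/0.002563 = 0.03742 m/s.
Reynolds number Re = ρVD/μ = 1023 · 0.03742 · 0.05713 / 0.00116 = 1885.
Re < 2300 → laminar flow, so f = 64/Re = 64/1885 = 0.03394 (the turbulent correlation is not needed).
Darcy-Weisbach: ΔP = f(L/D)(ρV²/2) = 0.03394·(15.87/0.05713)·(1023·0.03742²/2) = 0.03394·277.8·0.7163 = 6.754 Pa.
Head loss h_f = ΔP/(ρg) = 6.754/(1023·9.81) = 6.731×10^-4 m.

h_f ≈ 6.731×10^-4 m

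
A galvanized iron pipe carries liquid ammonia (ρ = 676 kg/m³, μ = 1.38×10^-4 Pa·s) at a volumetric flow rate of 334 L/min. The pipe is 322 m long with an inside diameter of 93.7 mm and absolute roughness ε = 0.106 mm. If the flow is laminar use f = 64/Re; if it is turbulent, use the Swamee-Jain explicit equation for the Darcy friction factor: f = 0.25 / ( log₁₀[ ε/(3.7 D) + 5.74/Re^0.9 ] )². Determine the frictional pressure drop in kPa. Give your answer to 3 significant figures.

ΔP ≈ 16.0 kPa

Q = 334 L/min = 334/60000 = 0.005567 m³/s.
Cross-sectional area A = πD²/4 = π(0.0937)²/4 = 0.006896 m²; mean velocity V = Q/A = 0.005567/0.006896 = 0.8073 m/s.
Reynolds number Re = ρVD/μ = 676 · 0.8073 · 0.0937 / 0.000138 = 3.705e+05.
Re > 4000 → turbulent. Relative roughness ε/D = 0.000106/0.0937 = 0.00113. Swamee-Jain: f = 0.25/(log₁₀[0.00113/3.7 + 5.74/3.705e+05^0.9])² = 0.25/(log₁₀[0.000306 + 5.58e-05])² = 0.25/(-3.442)² = 0.0211.
Darcy-Weisbach: ΔP = f(L/D)(ρV²/2) = 0.0211·(322/0.0937)·(676·0.8073²/2) = 0.0211·3436·220.3 = 1.598e+04 Pa.
ΔP = 1.598e+04 Pa = 16.0 kPa.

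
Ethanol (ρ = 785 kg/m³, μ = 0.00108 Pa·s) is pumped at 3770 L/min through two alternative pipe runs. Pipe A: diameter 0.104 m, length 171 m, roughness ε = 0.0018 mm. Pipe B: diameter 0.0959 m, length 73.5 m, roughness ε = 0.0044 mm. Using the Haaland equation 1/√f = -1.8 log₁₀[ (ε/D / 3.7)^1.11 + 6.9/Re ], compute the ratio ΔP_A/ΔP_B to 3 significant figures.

ΔP_A/ΔP_B ≈ 1.52

Pipe A: V = Q/A = 0.06283/0.008495 = 7.397 m/s; Re = 5.591e+05; ε/D = 1.73e-05; Haaland → f = 0.01302; ΔP_A = f(L/D)(ρV²/2) = 4.599e+05 Pa.
Pipe B: V = Q/A = 0.06283/0.007223 = 8.699 m/s; Re = 6.064e+05; ε/D = 4.59e-05; Haaland → f = 0.01326; ΔP_B = f(L/D)(ρV²/2) = 3.018e+05 Pa.
ΔP_A/ΔP_B = 4.599e+05/3.018e+05 = 1.52.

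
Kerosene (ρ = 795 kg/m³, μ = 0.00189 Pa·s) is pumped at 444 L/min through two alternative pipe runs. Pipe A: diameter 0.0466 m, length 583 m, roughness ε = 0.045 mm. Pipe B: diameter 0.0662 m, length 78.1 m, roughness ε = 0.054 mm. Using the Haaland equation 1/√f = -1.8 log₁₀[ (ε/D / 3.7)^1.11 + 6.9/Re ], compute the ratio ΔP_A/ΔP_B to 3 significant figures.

ΔP_A/ΔP_B ≈ 42.4

Pipe A: V = Q/A = 0.0074/0.001706 = 4.339 m/s; Re = 8.505e+04; ε/D = 0.000966; Haaland → f = 0.02219; ΔP_A = f(L/D)(ρV²/2) = 2.077e+06 Pa.
Pipe B: V = Q/A = 0.0074/0.003442 = 2.15 m/s; Re = 5.987e+04; ε/D = 0.000816; Haaland → f = 0.02263; ΔP_B = f(L/D)(ρV²/2) = 4.904e+04 Pa.
ΔP_A/ΔP_B = 2.077e+06/4.904e+04 = 42.4.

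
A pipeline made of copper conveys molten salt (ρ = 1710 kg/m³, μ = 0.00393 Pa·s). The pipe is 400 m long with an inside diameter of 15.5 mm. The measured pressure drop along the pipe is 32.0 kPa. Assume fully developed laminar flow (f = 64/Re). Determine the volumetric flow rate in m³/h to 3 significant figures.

For laminar flow, f = 64/Re with Re = ρVD/μ, so Darcy-Weisbach reduces to ΔP = 32μLV/D². Solving for V: V = ΔP·D²/(32μL) = 3.2e+04·(0.0155)²/(32·0.00393·400) = 0.1528 m/s.
Check: Re = ρVD/μ = 1710·0.1528·0.0155/0.00393 = 1031 < 2300, so the laminar assumption holds.
Q = V·A = 0.1528·(π/4·0.0155²) = 2.884e-05 m³/s = 0.104 m³/h.

Q ≈ 0.104 m³/h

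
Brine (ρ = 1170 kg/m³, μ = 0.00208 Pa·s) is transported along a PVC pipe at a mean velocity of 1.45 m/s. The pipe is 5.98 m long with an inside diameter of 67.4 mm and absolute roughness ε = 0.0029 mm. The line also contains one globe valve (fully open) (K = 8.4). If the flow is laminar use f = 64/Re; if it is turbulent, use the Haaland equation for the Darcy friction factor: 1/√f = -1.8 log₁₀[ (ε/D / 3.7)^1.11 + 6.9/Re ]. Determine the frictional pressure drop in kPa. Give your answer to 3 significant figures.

ΔP ≈ 12.6 kPa

Reynolds number Re = ρVD/μ = 1170 · 1.45 · 0.0674 / 0.00208 = 5.497e+04.
Re > 4000 → turbulent. Relative roughness ε/D = 2.9e-06/0.0674 = 4.3e-05. Haaland: 1/√f = -1.8 log₁₀[(4.3e-05/3.7)^1.11 + 6.9/5.497e+04] = -1.8 log₁₀[3.33e-06 + 0.000126] = 7.002, so f = 0.0204.
Total minor-loss coefficient ΣK = 1·8.4 = 8.4.
ΔP = [f·L/D + ΣK]·(ρV²/2) = [0.0204·5.98/0.0674 + 8.4]·(1170·1.45²/2) = [1.81 + 8.4]·1230 = 1.256e+04 Pa.
ΔP = 1.256e+04 Pa = 12.6 kPa.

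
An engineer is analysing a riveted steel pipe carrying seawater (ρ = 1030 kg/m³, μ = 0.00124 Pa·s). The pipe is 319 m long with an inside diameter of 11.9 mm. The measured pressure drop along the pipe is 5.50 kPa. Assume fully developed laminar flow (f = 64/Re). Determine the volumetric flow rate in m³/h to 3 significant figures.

For laminar flow, f = 64/Re with Re = ρVD/μ, so Darcy-Weisbach reduces to ΔP = 32μLV/D². Solving for V: V = ΔP·D²/(32μL) = 5500·(0.0119)²/(32·0.00124·319) = 0.06153 m/s.
Check: Re = ρVD/μ = 1030·0.06153·0.0119/0.00124 = 608.2 < 2300, so the laminar assumption holds.
Q = V·A = 0.06153·(π/4·0.0119²) = 6.843e-06 m³/s = 0.0246 m³/h.

Q ≈ 0.0246 m³/h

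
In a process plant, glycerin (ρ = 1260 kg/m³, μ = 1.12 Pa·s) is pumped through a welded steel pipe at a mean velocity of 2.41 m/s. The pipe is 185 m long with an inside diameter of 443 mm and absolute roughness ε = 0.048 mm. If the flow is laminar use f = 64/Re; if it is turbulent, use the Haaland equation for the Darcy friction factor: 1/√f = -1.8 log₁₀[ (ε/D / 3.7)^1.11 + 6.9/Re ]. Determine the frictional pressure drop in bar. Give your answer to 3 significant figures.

ΔP ≈ 0.814 bar

Reynolds number Re = ρVD/μ = 1260 · 2.41 · 0.443 / 1.12 = 1201.
Re < 2300 → laminar flow, so f = 64/Re = 64/1201 = 0.05329 (the turbulent correlation is not needed).
Darcy-Weisbach: ΔP = f(L/D)(ρV²/2) = 0.05329·(185/0.443)·(1260·2.41²/2) = 0.05329·417.6·3659 = 8.142e+04 Pa.
ΔP = 8.142e+04 Pa = 0.814 bar.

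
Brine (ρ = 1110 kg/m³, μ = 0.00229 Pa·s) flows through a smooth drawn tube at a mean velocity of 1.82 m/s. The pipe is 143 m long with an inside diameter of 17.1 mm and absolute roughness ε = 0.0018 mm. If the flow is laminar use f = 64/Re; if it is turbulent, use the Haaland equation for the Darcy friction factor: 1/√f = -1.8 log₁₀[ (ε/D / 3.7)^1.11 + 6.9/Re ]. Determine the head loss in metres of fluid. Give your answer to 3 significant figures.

h_f ≈ 39.3 m

Reynolds number Re = ρVD/μ = 1110 · 1.82 · 0.0171 / 0.00229 = 1.509e+04.
Re > 4000 → turbulent. Relative roughness ε/D = 1.8e-06/0.0171 = 0.000105. Haaland: 1/√f = -1.8 log₁₀[(0.000105/3.7)^1.11 + 6.9/1.509e+04] = -1.8 log₁₀[9e-06 + 0.000457] = 5.996, so f = 0.02781.
Darcy-Weisbach: ΔP = f(L/D)(ρV²/2) = 0.02781·(143/0.0171)·(1110·1.82²/2) = 0.02781·8363·1838 = 4.276e+05 Pa.
Head loss h_f = ΔP/(ρg) = 4.276e+05/(1110·9.81) = 39.3 m.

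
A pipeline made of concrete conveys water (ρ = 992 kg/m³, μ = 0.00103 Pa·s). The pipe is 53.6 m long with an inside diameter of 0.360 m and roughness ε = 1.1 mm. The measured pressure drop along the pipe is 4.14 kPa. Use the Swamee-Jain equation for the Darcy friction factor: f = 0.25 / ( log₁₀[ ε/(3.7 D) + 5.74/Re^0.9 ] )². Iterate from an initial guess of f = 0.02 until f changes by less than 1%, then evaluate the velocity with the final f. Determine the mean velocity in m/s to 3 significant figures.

V ≈ 1.45 m/s

Rearranging Darcy-Weisbach: V = √(2·ΔP·D/(f·L·ρ)). With ε/D = 0.0011/0.36 = 0.00306, iterate starting from f = 0.02:
  f = 0.02 → V = √(2·4140·0.36/(0.02·53.6·992)) = 1.674 m/s; Re = ρVD/μ = 5.805e+05; f → 0.02663
  f = 0.02663 → V = 1.451 m/s; Re = 5.031e+05; f → 0.02668
Converged (Δf/f < 1%). With the final f = 0.02668: V = √(2·4140·0.36/(0.02668·53.6·992)) = 1.45 m/s.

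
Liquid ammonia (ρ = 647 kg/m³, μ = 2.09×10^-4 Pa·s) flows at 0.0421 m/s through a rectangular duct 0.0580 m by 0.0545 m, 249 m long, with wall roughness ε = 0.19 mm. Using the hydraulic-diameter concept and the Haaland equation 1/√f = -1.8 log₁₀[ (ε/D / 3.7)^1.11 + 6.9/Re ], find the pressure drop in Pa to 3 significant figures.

ΔP ≈ 95.5 Pa

Hydraulic diameter D_h = 4A/P = 4·(0.058·0.0545)/(2·(0.058+0.0545)) = 0.01264/0.225 = 0.0562 m.
Re = ρVD_h/μ = 647·0.0421·0.0562/0.000209 = 7324.
ε/D_h = 0.00019/0.0562 = 0.00338; Haaland gives 1/√f = -1.8 log₁₀[0.000423+0.000942] = 5.157, so f = 0.03761.
ΔP = f(L/D_h)(ρV²/2) = 0.03761·249/0.0562·0.5734 = 95.55 Pa.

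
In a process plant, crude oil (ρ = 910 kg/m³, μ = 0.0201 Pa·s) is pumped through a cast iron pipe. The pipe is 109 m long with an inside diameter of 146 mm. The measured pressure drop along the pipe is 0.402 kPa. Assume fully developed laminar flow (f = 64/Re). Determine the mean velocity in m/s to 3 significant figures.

For laminar flow, f = 64/Re with Re = ρVD/μ, so Darcy-Weisbach reduces to ΔP = 32μLV/D². Solving for V: V = ΔP·D²/(32μL) = 402·(0.146)²/(32·0.0201·109) = 0.1222 m/s.
Check: Re = ρVD/μ = 910·0.1222·0.146/0.0201 = 807.9 < 2300, so the laminar assumption holds.

V ≈ 0.122 m/s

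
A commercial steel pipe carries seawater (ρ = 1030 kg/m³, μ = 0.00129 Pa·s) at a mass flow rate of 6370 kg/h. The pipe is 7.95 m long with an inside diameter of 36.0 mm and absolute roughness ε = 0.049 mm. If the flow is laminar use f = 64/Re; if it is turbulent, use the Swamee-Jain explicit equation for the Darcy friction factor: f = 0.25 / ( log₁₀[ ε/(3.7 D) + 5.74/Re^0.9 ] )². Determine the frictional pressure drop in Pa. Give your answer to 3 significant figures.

ΔP ≈ 8190 Pa

ṁ = 6370 kg/h = 6370/3600 = 1.769 kg/s.
A = πD²/4 = π(0.036)²/4 = 0.001018 m²; mean velocity V = ṁ/(ρA) = 1.769/(1030 · 0.001018) = 1.688 m/s.
Reynolds number Re = ρVD/μ = 1030 · 1.688 · 0.036 / 0.00129 = 4.851e+04.
Re > 4000 → turbulent. Relative roughness ε/D = 4.9e-05/0.036 = 0.00136. Swamee-Jain: f = 0.25/(log₁₀[0.00136/3.7 + 5.74/4.851e+04^0.9])² = 0.25/(log₁₀[0.000368 + 0.000348])² = 0.25/(-3.145)² = 0.02527.
Darcy-Weisbach: ΔP = f(L/D)(ρV²/2) = 0.02527·(7.95/0.036)·(1030·1.688²/2) = 0.02527·220.8·1467 = 8187 Pa.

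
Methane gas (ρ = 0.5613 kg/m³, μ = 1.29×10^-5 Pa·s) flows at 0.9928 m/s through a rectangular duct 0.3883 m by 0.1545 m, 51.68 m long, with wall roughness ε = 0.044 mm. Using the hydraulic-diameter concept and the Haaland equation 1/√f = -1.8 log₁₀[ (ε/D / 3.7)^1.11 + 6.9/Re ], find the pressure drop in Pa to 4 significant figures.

Hydraulic diameter D_h = 4A/P = 4·(0.3883·0.1545)/(2·(0.3883+0.1545)) = 0.24/1.086 = 0.221 m.
Re = ρVD_h/μ = 0.5613·0.9928·0.221/1.29e-05 = 9549.
ε/D_h = 4.4e-05/0.221 = 0.000199; Haaland gives 1/√f = -1.8 log₁₀[1.82e-05+0.000723] = 5.634, so f = 0.0315.
ΔP = f(L/D_h)(ρV²/2) = 0.0315·51.68/0.221·0.2766 = 2.037 Pa.

ΔP ≈ 2.037 Pa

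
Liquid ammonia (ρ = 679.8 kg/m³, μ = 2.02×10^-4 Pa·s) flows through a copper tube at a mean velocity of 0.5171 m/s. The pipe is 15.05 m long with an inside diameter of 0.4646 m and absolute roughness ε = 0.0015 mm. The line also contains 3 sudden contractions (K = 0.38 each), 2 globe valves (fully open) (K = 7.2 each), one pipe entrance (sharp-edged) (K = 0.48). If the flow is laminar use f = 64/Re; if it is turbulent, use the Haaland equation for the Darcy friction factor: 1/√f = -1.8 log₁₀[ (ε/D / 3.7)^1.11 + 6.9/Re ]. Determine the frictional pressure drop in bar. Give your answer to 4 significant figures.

ΔP ≈ 0.01492 bar

Reynolds number Re = ρVD/μ = 679.8 · 0.5171 · 0.4646 / 0.000202 = 8.085e+05.
Re > 4000 → turbulent. Relative roughness ε/D = 1.5e-06/0.4646 = 3.23e-06. Haaland: 1/√f = -1.8 log₁₀[(3.23e-06/3.7)^1.11 + 6.9/8.085e+05] = -1.8 log₁₀[1.88e-07 + 8.53e-06] = 9.107, so f = 0.01206.
Total minor-loss coefficient ΣK = 3·0.38 + 2·7.2 + 1·0.48 = 16.
ΔP = [f·L/D + ΣK]·(ρV²/2) = [0.01206·15.05/0.4646 + 16]·(679.8·0.5171²/2) = [0.3906 + 16]·90.89 = 1492 Pa.
ΔP = 1492 Pa = 0.01492 bar.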